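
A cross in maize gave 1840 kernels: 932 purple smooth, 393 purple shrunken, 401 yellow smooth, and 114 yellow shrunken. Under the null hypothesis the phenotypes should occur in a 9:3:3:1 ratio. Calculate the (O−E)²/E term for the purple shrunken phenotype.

6.678

Under the 9:3:3:1 hypothesis (Σ ratio = 16, N = 1840):
  purple smooth: 1840 × 9/16 = 1035
  purple shrunken: 1840 × 3/16 = 345
  yellow smooth: 1840 × 3/16 = 345
  yellow shrunken: 1840 × 1/16 = 115
Contribution of purple shrunken: (393 − 345)² / 345 = 6.6783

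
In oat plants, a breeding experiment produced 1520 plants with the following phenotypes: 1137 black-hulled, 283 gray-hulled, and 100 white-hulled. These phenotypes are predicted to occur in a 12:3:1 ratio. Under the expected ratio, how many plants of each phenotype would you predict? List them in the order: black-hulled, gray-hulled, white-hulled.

1140, 285, 95

Under the 12:3:1 hypothesis (Σ ratio = 16, N = 1520):
  black-hulled: 1520 × 12/16 = 1140
  gray-hulled: 1520 × 3/16 = 285
  white-hulled: 1520 × 1/16 = 95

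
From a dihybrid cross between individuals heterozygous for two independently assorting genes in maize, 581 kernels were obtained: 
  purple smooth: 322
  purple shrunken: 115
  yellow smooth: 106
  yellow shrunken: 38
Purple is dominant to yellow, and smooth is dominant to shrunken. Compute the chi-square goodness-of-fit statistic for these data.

A dihybrid F₂ with independent assortment and complete dominance at both loci gives a 9:3:3:1 phenotypic ratio.
Under the 9:3:3:1 hypothesis (Σ ratio = 16, N = 581):
  purple smooth: 581 × 9/16 = 326.8125
  purple shrunken: 581 × 3/16 = 108.9375
  yellow smooth: 581 × 3/16 = 108.9375
  yellow shrunken: 581 × 1/16 = 36.3125
χ² = Σ (O − E)² / E
  purple smooth: (322 − 326.8125)² / 326.8125 = 0.0709
  purple shrunken: (115 − 108.9375)² / 108.9375 = 0.3374
  yellow smooth: (106 − 108.9375)² / 108.9375 = 0.0792
  yellow shrunken: (38 − 36.3125)² / 36.3125 = 0.0784
χ² = 0.0709 + 0.3374 + 0.0792 + 0.0784 = 0.5659 ≈ 0.566

0.566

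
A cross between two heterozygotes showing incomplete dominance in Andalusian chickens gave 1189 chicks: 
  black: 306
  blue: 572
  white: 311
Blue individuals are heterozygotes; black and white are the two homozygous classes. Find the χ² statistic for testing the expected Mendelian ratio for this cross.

With incomplete dominance, a heterozygote × heterozygote cross gives a 1:2:1 phenotypic ratio.
Total ratio parts = 4. Expected numbers out of 1189:
  black: 1189 × 1/4 = 297.25
  blue: 1189 × 2/4 = 594.5
  white: 1189 × 1/4 = 297.25
χ² = Σ (O − E)² / E
  black: (306 − 297.25)² / 297.25 = 0.2576
  blue: (572 − 594.5)² / 594.5 = 0.8516
  white: (311 − 297.25)² / 297.25 = 0.6360
χ² = 0.2576 + 0.8516 + 0.6360 = 1.7452 ≈ 1.745

1.745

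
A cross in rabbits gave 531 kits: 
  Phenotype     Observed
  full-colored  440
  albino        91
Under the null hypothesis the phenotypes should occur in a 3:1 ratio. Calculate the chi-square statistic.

The 3:1 ratio has 4 parts, so with N = 531 the expected counts are:
  full-colored: 531 × 3/4 = 398.25
  albino: 531 × 1/4 = 132.75
χ² = Σ (O − E)² / E
  full-colored: (440 − 398.25)² / 398.25 = 4.3768
  albino: (91 − 132.75)² / 132.75 = 13.1304
χ² = 4.3768 + 13.1304 = 17.5072 ≈ 17.507

17.507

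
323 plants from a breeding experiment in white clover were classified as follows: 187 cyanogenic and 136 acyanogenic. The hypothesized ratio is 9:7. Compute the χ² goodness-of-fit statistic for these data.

Under the 9:7 hypothesis (Σ ratio = 16, N = 323):
  cyanogenic: 323 × 9/16 = 181.6875
  acyanogenic: 323 × 7/16 = 141.3125
χ² = Σ (O − E)² / E
  cyanogenic: (187 − 181.6875)² / 181.6875 = 0.1553
  acyanogenic: (136 − 141.3125)² / 141.3125 = 0.1997
χ² = 0.1553 + 0.1997 = 0.355

0.355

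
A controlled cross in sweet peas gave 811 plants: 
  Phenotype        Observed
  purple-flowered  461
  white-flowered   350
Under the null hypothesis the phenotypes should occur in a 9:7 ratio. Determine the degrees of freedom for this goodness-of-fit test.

1

A goodness-of-fit test with 2 phenotype classes has df = 2 − 1 = 1.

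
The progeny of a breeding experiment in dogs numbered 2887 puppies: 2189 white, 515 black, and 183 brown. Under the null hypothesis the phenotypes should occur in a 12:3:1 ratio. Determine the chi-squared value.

Total ratio parts = 16. Expected numbers out of 2887:
  white: 2887 × 12/16 = 2165.25
  black: 2887 × 3/16 = 541.3125
  brown: 2887 × 1/16 = 180.4375
χ² = Σ (O − E)² / E
  white: (2189 − 2165.25)² / 2165.25 = 0.2605
  black: (515 − 541.3125)² / 541.3125 = 1.2790
  brown: (183 − 180.4375)² / 180.4375 = 0.0364
χ² = 0.2605 + 1.2790 + 0.0364 = 1.5759 ≈ 1.576

1.576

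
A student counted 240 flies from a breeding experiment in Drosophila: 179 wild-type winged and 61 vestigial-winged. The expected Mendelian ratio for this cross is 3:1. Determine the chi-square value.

0.022

Under the 3:1 hypothesis (Σ ratio = 4, N = 240):
  wild-type winged: 240 × 3/4 = 180
  vestigial-winged: 240 × 1/4 = 60
χ² = Σ (O − E)² / E
  wild-type winged: (179 − 180)² / 180 = 0.0056
  vestigial-winged: (61 − 60)² / 60 = 0.0167
χ² = 0.0056 + 0.0167 = 0.0223 ≈ 0.022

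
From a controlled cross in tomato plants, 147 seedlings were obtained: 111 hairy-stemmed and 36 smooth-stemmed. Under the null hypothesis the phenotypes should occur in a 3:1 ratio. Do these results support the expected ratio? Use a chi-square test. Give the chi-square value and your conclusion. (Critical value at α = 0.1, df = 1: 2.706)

Total ratio parts = 4. Expected numbers out of 147:
  hairy-stemmed: 147 × 3/4 = 110.25
  smooth-stemmed: 147 × 1/4 = 36.75
χ² = Σ (O − E)² / E
  hairy-stemmed: (111 − 110.25)² / 110.25 = 0.0051
  smooth-stemmed: (36 − 36.75)² / 36.75 = 0.0153
χ² = 0.0051 + 0.0153 = 0.0204 ≈ 0.020
Degrees of freedom = 2 − 1 = 1; critical value at α = 0.1 is 2.706.
Since 0.020 < 2.706, we fail to reject the null hypothesis — the data are consistent with the 3:1 ratio.

0.020; consistent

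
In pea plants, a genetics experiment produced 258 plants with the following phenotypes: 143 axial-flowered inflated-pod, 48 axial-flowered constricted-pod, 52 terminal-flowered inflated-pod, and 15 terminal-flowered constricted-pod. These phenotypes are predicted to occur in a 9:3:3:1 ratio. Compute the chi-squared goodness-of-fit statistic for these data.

Expected counts for N = 258 under a 9:3:3:1 ratio (total parts = 16):
  axial-flowered inflated-pod: 258 × 9/16 = 145.125
  axial-flowered constricted-pod: 258 × 3/16 = 48.375
  terminal-flowered inflated-pod: 258 × 3/16 = 48.375
  terminal-flowered constricted-pod: 258 × 1/16 = 16.125
χ² = Σ (O − E)² / E
  axial-flowered inflated-pod: (143 − 145.125)² / 145.125 = 0.0311
  axial-flowered constricted-pod: (48 − 48.375)² / 48.375 = 0.0029
  terminal-flowered inflated-pod: (52 − 48.375)² / 48.375 = 0.2716
  terminal-flowered constricted-pod: (15 − 16.125)² / 16.125 = 0.0785
χ² = 0.0311 + 0.0029 + 0.2716 + 0.0785 = 0.3841 ≈ 0.384

0.384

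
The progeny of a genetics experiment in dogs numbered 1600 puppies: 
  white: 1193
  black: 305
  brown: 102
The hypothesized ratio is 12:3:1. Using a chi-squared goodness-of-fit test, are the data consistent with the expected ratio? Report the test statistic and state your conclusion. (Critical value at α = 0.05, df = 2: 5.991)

0.164; consistent

The 12:3:1 ratio has 16 parts, so with N = 1600 the expected counts are:
  white: 1600 × 12/16 = 1200
  black: 1600 × 3/16 = 300
  brown: 1600 × 1/16 = 100
χ² = Σ (O − E)² / E
  white: (1193 − 1200)² / 1200 = 0.0408
  black: (305 − 300)² / 300 = 0.0833
  brown: (102 − 100)² / 100 = 0.0400
χ² = 0.0408 + 0.0833 + 0.0400 = 0.1641 ≈ 0.164
Degrees of freedom = 3 − 1 = 2; critical value at α = 0.05 is 5.991.
Since 0.164 < 5.991, we fail to reject the null hypothesis — the data are consistent with the 12:3:1 ratio.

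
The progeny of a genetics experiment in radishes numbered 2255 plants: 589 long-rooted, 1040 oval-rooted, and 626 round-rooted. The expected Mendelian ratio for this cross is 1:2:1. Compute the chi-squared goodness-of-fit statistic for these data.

14.795

Under the 1:2:1 hypothesis (Σ ratio = 4, N = 2255):
  long-rooted: 2255 × 1/4 = 563.75
  oval-rooted: 2255 × 2/4 = 1127.5
  round-rooted: 2255 × 1/4 = 563.75
χ² = Σ (O − E)² / E
  long-rooted: (589 − 563.75)² / 563.75 = 1.1309
  oval-rooted: (1040 − 1127.5)² / 1127.5 = 6.7905
  round-rooted: (626 − 563.75)² / 563.75 = 6.8737
χ² = 1.1309 + 6.7905 + 6.8737 = 14.7951 ≈ 14.795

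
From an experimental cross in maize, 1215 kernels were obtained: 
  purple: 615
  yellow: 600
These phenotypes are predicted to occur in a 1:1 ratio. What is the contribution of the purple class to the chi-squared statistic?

0.093

Under the 1:1 hypothesis (Σ ratio = 2, N = 1215):
  purple: 1215 × 1/2 = 607.5
  yellow: 1215 × 1/2 = 607.5
Contribution of purple: (615 − 607.5)² / 607.5 = 0.0926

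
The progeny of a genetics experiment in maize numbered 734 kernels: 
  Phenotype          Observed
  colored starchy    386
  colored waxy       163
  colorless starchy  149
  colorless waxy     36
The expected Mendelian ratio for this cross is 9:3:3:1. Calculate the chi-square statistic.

9.494

Under the 9:3:3:1 hypothesis (Σ ratio = 16, N = 734):
  colored starchy: 734 × 9/16 = 412.875
  colored waxy: 734 × 3/16 = 137.625
  colorless starchy: 734 × 3/16 = 137.625
  colorless waxy: 734 × 1/16 = 45.875
χ² = Σ (O − E)² / E
  colored starchy: (386 − 412.875)² / 412.875 = 1.7494
  colored waxy: (163 − 137.625)² / 137.625 = 4.6786
  colorless starchy: (149 − 137.625)² / 137.625 = 0.9402
  colorless waxy: (36 − 45.875)² / 45.875 = 2.1257
χ² = 1.7494 + 4.6786 + 0.9402 + 2.1257 = 9.4939 ≈ 9.494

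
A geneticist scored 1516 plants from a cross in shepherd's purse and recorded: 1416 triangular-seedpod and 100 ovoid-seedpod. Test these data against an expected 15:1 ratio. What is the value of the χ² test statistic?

The 15:1 ratio has 16 parts, so with N = 1516 the expected counts are:
  triangular-seedpod: 1516 × 15/16 = 1421.25
  ovoid-seedpod: 1516 × 1/16 = 94.75
χ² = Σ (O − E)² / E
  triangular-seedpod: (1416 − 1421.25)² / 1421.25 = 0.0194
  ovoid-seedpod: (100 − 94.75)² / 94.75 = 0.2909
χ² = 0.0194 + 0.2909 = 0.3103 ≈ 0.310

0.310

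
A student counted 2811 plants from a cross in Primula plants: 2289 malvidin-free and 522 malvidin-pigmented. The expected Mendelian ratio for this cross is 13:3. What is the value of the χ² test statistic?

The 13:3 ratio has 16 parts, so with N = 2811 the expected counts are:
  malvidin-free: 2811 × 13/16 = 2283.9375
  malvidin-pigmented: 2811 × 3/16 = 527.0625
χ² = Σ (O − E)² / E
  malvidin-free: (2289 − 2283.9375)² / 2283.9375 = 0.0112
  malvidin-pigmented: (522 − 527.0625)² / 527.0625 = 0.0486
χ² = 0.0112 + 0.0486 = 0.0598 ≈ 0.060

0.060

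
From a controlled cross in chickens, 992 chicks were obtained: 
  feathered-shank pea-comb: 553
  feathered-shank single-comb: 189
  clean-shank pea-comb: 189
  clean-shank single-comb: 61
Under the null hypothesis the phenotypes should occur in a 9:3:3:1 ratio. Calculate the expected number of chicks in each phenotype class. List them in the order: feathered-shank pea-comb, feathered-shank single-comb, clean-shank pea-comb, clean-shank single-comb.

Expected counts for N = 992 under a 9:3:3:1 ratio (total parts = 16):
  feathered-shank pea-comb: 992 × 9/16 = 558
  feathered-shank single-comb: 992 × 3/16 = 186
  clean-shank pea-comb: 992 × 3/16 = 186
  clean-shank single-comb: 992 × 1/16 = 62

558, 186, 186, 62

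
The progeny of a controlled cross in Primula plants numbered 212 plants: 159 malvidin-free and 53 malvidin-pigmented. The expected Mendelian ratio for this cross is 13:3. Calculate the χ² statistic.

The 13:3 ratio has 16 parts, so with N = 212 the expected counts are:
  malvidin-free: 212 × 13/16 = 172.25
  malvidin-pigmented: 212 × 3/16 = 39.75
χ² = Σ (O − E)² / E
  malvidin-free: (159 − 172.25)² / 172.25 = 1.0192
  malvidin-pigmented: (53 − 39.75)² / 39.75 = 4.4167
χ² = 1.0192 + 4.4167 = 5.4359 ≈ 5.436

5.436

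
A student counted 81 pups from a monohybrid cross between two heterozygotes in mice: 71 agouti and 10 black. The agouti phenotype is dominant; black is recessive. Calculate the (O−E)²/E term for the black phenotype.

For a monohybrid cross between heterozygotes with complete dominance, the expected phenotypic ratio is 3:1.
The 3:1 ratio has 4 parts, so with N = 81 the expected counts are:
  agouti: 81 × 3/4 = 60.75
  black: 81 × 1/4 = 20.25
Contribution of black: (10 − 20.25)² / 20.25 = 5.1883

5.188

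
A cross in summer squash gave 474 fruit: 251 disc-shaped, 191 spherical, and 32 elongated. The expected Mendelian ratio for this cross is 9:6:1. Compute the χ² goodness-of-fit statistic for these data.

2.094

Expected counts for N = 474 under a 9:6:1 ratio (total parts = 16):
  disc-shaped: 474 × 9/16 = 266.625
  spherical: 474 × 6/16 = 177.75
  elongated: 474 × 1/16 = 29.625
χ² = Σ (O − E)² / E
  disc-shaped: (251 − 266.625)² / 266.625 = 0.9157
  spherical: (191 − 177.75)² / 177.75 = 0.9877
  elongated: (32 − 29.625)² / 29.625 = 0.1904
χ² = 0.9157 + 0.9877 + 0.1904 = 2.0938 ≈ 2.094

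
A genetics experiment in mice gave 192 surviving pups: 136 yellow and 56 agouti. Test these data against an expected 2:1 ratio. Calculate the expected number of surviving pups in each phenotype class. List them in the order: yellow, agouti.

The 2:1 ratio has 3 parts, so with N = 192 the expected counts are:
  yellow: 192 × 2/3 = 128
  agouti: 192 × 1/3 = 64

128, 64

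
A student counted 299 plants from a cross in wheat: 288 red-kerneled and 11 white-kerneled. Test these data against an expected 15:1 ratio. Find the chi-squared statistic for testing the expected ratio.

3.373

Under the 15:1 hypothesis (Σ ratio = 16, N = 299):
  red-kerneled: 299 × 15/16 = 280.3125
  white-kerneled: 299 × 1/16 = 18.6875
χ² = Σ (O − E)² / E
  red-kerneled: (288 − 280.3125)² / 280.3125 = 0.2108
  white-kerneled: (11 − 18.6875)² / 18.6875 = 3.1624
χ² = 0.2108 + 3.1624 = 3.3732 ≈ 3.373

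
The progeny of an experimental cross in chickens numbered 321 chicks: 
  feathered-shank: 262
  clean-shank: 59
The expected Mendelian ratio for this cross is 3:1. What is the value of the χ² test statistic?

7.503

Under the 3:1 hypothesis (Σ ratio = 4, N = 321):
  feathered-shank: 321 × 3/4 = 240.75
  clean-shank: 321 × 1/4 = 80.25
χ² = Σ (O − E)² / E
  feathered-shank: (262 − 240.75)² / 240.75 = 1.8756
  clean-shank: (59 − 80.25)² / 80.25 = 5.6269
χ² = 1.8756 + 5.6269 = 7.5025 ≈ 7.503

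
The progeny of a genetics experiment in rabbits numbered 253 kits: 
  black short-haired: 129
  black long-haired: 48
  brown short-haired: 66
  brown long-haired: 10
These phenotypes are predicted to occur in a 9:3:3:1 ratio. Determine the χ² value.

The 9:3:3:1 ratio has 16 parts, so with N = 253 the expected counts are:
  black short-haired: 253 × 9/16 = 142.3125
  black long-haired: 253 × 3/16 = 47.4375
  brown short-haired: 253 × 3/16 = 47.4375
  brown long-haired: 253 × 1/16 = 15.8125
χ² = Σ (O − E)² / E
  black short-haired: (129 − 142.3125)² / 142.3125 = 1.2453
  black long-haired: (48 − 47.4375)² / 47.4375 = 0.0067
  brown short-haired: (66 − 47.4375)² / 47.4375 = 7.2636
  brown long-haired: (10 − 15.8125)² / 15.8125 = 2.1366
χ² = 1.2453 + 0.0067 + 7.2636 + 2.1366 = 10.6522 ≈ 10.652

10.652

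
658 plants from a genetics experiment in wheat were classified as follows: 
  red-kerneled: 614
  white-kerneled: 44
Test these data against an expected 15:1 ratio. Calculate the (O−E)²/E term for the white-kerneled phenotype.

Under the 15:1 hypothesis (Σ ratio = 16, N = 658):
  red-kerneled: 658 × 15/16 = 616.875
  white-kerneled: 658 × 1/16 = 41.125
Contribution of white-kerneled: (44 − 41.125)² / 41.125 = 0.2010

0.201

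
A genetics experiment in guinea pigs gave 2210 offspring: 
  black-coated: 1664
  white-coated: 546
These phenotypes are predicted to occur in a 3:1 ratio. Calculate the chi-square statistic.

0.102

Total ratio parts = 4. Expected numbers out of 2210:
  black-coated: 2210 × 3/4 = 1657.5
  white-coated: 2210 × 1/4 = 552.5
χ² = Σ (O − E)² / E
  black-coated: (1664 − 1657.5)² / 1657.5 = 0.0255
  white-coated: (546 − 552.5)² / 552.5 = 0.0765
χ² = 0.0255 + 0.0765 = 0.102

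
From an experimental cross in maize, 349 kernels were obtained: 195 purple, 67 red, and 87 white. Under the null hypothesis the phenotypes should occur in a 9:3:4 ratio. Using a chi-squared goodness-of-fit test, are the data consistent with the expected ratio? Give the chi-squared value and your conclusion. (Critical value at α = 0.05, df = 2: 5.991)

Total ratio parts = 16. Expected numbers out of 349:
  purple: 349 × 9/16 = 196.3125
  red: 349 × 3/16 = 65.4375
  white: 349 × 4/16 = 87.25
χ² = Σ (O − E)² / E
  purple: (195 − 196.3125)² / 196.3125 = 0.0088
  red: (67 − 65.4375)² / 65.4375 = 0.0373
  white: (87 − 87.25)² / 87.25 = 0.0007
χ² = 0.0088 + 0.0373 + 0.0007 = 0.0468 ≈ 0.047
Degrees of freedom = 3 − 1 = 2; critical value at α = 0.05 is 5.991.
Since 0.047 < 5.991, we fail to reject the null hypothesis — the data are consistent with the 9:3:4 ratio.

0.047; consistent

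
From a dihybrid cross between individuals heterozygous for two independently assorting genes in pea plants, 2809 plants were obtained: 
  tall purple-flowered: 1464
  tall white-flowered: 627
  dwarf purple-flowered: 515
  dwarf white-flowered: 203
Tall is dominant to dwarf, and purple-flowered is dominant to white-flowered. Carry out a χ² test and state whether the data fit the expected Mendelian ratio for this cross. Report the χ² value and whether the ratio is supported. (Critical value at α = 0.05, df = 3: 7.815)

A dihybrid F₂ with independent assortment and complete dominance at both loci gives a 9:3:3:1 phenotypic ratio.
Expected counts for N = 2809 under a 9:3:3:1 ratio (total parts = 16):
  tall purple-flowered: 2809 × 9/16 = 1580.0625
  tall white-flowered: 2809 × 3/16 = 526.6875
  dwarf purple-flowered: 2809 × 3/16 = 526.6875
  dwarf white-flowered: 2809 × 1/16 = 175.5625
χ² = Σ (O − E)² / E
  tall purple-flowered: (1464 − 1580.0625)² / 1580.0625 = 8.5253
  tall white-flowered: (627 − 526.6875)² / 526.6875 = 19.1054
  dwarf purple-flowered: (515 − 526.6875)² / 526.6875 = 0.2594
  dwarf white-flowered: (203 − 175.5625)² / 175.5625 = 4.2880
χ² = 8.5253 + 19.1054 + 0.2594 + 4.2880 = 32.1781 ≈ 32.178
Degrees of freedom = 4 − 1 = 3; critical value at α = 0.05 is 7.815.
Since 32.178 > 7.815, we reject the null hypothesis — the data do not fit the 9:3:3:1 ratio.

32.178; not consistent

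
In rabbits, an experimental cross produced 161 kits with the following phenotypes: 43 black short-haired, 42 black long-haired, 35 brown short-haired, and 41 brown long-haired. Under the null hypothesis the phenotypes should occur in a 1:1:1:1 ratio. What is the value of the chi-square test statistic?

Total ratio parts = 4. Expected numbers out of 161:
  black short-haired: 161 × 1/4 = 40.25
  black long-haired: 161 × 1/4 = 40.25
  brown short-haired: 161 × 1/4 = 40.25
  brown long-haired: 161 × 1/4 = 40.25
χ² = Σ (O − E)² / E
  black short-haired: (43 − 40.25)² / 40.25 = 0.1879
  black long-haired: (42 − 40.25)² / 40.25 = 0.0761
  brown short-haired: (35 − 40.25)² / 40.25 = 0.6848
  brown long-haired: (41 − 40.25)² / 40.25 = 0.0140
χ² = 0.1879 + 0.0761 + 0.6848 + 0.0140 = 0.9628 ≈ 0.963

0.963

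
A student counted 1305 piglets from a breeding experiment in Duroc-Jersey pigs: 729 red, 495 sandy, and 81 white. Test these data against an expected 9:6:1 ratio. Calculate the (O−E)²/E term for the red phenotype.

0.035

The 9:6:1 ratio has 16 parts, so with N = 1305 the expected counts are:
  red: 1305 × 9/16 = 734.0625
  sandy: 1305 × 6/16 = 489.375
  white: 1305 × 1/16 = 81.5625
Contribution of red: (729 − 734.0625)² / 734.0625 = 0.0349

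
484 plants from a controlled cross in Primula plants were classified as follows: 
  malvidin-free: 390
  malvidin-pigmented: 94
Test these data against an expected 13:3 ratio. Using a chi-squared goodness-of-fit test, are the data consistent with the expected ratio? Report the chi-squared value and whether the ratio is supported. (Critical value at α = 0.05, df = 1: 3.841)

0.143; consistent

Expected counts for N = 484 under a 13:3 ratio (total parts = 16):
  malvidin-free: 484 × 13/16 = 393.25
  malvidin-pigmented: 484 × 3/16 = 90.75
χ² = Σ (O − E)² / E
  malvidin-free: (390 − 393.25)² / 393.25 = 0.0269
  malvidin-pigmented: (94 − 90.75)² / 90.75 = 0.1164
χ² = 0.0269 + 0.1164 = 0.1433 ≈ 0.143
Degrees of freedom = 2 − 1 = 1; critical value at α = 0.05 is 3.841.
Since 0.143 < 3.841, we fail to reject the null hypothesis — the data are consistent with the 13:3 ratio.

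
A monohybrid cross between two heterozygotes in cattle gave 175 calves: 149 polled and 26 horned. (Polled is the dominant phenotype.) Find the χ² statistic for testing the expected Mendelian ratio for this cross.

9.602

For a monohybrid cross between heterozygotes with complete dominance, the expected phenotypic ratio is 3:1.
Total ratio parts = 4. Expected numbers out of 175:
  polled: 175 × 3/4 = 131.25
  horned: 175 × 1/4 = 43.75
χ² = Σ (O − E)² / E
  polled: (149 − 131.25)² / 131.25 = 2.4005
  horned: (26 − 43.75)² / 43.75 = 7.2014
χ² = 2.4005 + 7.2014 = 9.6019 ≈ 9.602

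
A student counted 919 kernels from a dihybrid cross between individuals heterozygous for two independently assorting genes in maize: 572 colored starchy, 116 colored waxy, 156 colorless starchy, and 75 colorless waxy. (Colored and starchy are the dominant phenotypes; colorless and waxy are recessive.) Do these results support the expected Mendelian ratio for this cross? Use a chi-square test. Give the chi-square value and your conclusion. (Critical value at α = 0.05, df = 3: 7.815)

31.183; not consistent

A dihybrid F₂ with independent assortment and complete dominance at both loci gives a 9:3:3:1 phenotypic ratio.
Under the 9:3:3:1 hypothesis (Σ ratio = 16, N = 919):
  colored starchy: 919 × 9/16 = 516.9375
  colored waxy: 919 × 3/16 = 172.3125
  colorless starchy: 919 × 3/16 = 172.3125
  colorless waxy: 919 × 1/16 = 57.4375
χ² = Σ (O − E)² / E
  colored starchy: (572 − 516.9375)² / 516.9375 = 5.8651
  colored waxy: (116 − 172.3125)² / 172.3125 = 18.4032
  colorless starchy: (156 − 172.3125)² / 172.3125 = 1.5443
  colorless waxy: (75 − 57.4375)² / 57.4375 = 5.3700
χ² = 5.8651 + 18.4032 + 1.5443 + 5.3700 = 31.1826 ≈ 31.183
Degrees of freedom = 4 − 1 = 3; critical value at α = 0.05 is 7.815.
Since 31.183 > 7.815, we reject the null hypothesis — the data do not fit the 9:3:3:1 ratio.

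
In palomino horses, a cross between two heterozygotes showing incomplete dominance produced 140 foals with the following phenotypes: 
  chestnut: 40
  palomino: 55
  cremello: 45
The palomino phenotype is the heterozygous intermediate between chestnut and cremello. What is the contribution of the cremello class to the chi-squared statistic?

2.857

With incomplete dominance, a heterozygote × heterozygote cross gives a 1:2:1 phenotypic ratio.
Under the 1:2:1 hypothesis (Σ ratio = 4, N = 140):
  chestnut: 140 × 1/4 = 35
  palomino: 140 × 2/4 = 70
  cremello: 140 × 1/4 = 35
Contribution of cremello: (45 − 35)² / 35 = 2.8571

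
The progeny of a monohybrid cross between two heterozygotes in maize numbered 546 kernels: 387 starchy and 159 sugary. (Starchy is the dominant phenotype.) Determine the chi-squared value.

4.945

For a monohybrid cross between heterozygotes with complete dominance, the expected phenotypic ratio is 3:1.
The 3:1 ratio has 4 parts, so with N = 546 the expected counts are:
  starchy: 546 × 3/4 = 409.5
  sugary: 546 × 1/4 = 136.5
χ² = Σ (O − E)² / E
  starchy: (387 − 409.5)² / 409.5 = 1.2363
  sugary: (159 − 136.5)² / 136.5 = 3.7088
χ² = 1.2363 + 3.7088 = 4.9451 ≈ 4.945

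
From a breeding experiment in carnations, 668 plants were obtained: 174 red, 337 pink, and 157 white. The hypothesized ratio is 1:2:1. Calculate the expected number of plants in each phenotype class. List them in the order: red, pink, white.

Total ratio parts = 4. Expected numbers out of 668:
  red: 668 × 1/4 = 167
  pink: 668 × 2/4 = 334
  white: 668 × 1/4 = 167

167, 334, 167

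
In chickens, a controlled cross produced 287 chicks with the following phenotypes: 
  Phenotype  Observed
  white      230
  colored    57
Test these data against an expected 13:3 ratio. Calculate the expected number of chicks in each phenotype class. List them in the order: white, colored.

233.1875, 53.8125

Total ratio parts = 16. Expected numbers out of 287:
  white: 287 × 13/16 = 233.1875
  colored: 287 × 3/16 = 53.8125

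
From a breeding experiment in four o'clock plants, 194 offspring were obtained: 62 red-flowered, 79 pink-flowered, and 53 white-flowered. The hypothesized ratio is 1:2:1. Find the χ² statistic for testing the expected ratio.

7.515

Total ratio parts = 4. Expected numbers out of 194:
  red-flowered: 194 × 1/4 = 48.5
  pink-flowered: 194 × 2/4 = 97
  white-flowered: 194 × 1/4 = 48.5
χ² = Σ (O − E)² / E
  red-flowered: (62 − 48.5)² / 48.5 = 3.7577
  pink-flowered: (79 − 97)² / 97 = 3.3402
  white-flowered: (53 − 48.5)² / 48.5 = 0.4175
χ² = 3.7577 + 3.3402 + 0.4175 = 7.5154 ≈ 7.515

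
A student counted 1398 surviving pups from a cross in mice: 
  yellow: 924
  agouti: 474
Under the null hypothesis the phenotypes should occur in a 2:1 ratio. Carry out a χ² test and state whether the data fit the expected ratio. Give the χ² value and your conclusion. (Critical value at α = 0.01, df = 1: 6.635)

The 2:1 ratio has 3 parts, so with N = 1398 the expected counts are:
  yellow: 1398 × 2/3 = 932
  agouti: 1398 × 1/3 = 466
χ² = Σ (O − E)² / E
  yellow: (924 − 932)² / 932 = 0.0687
  agouti: (474 − 466)² / 466 = 0.1373
χ² = 0.0687 + 0.1373 = 0.206
Degrees of freedom = 2 − 1 = 1; critical value at α = 0.01 is 6.635.
Since 0.206 < 6.635, we fail to reject the null hypothesis — the data are consistent with the 2:1 ratio.

0.206; consistent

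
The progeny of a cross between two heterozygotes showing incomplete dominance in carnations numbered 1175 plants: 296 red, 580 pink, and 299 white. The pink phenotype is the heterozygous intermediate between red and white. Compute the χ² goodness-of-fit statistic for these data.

0.207

With incomplete dominance, a heterozygote × heterozygote cross gives a 1:2:1 phenotypic ratio.
Under the 1:2:1 hypothesis (Σ ratio = 4, N = 1175):
  red: 1175 × 1/4 = 293.75
  pink: 1175 × 2/4 = 587.5
  white: 1175 × 1/4 = 293.75
χ² = Σ (O − E)² / E
  red: (296 − 293.75)² / 293.75 = 0.0172
  pink: (580 − 587.5)² / 587.5 = 0.0957
  white: (299 − 293.75)² / 293.75 = 0.0938
χ² = 0.0172 + 0.0957 + 0.0938 = 0.2067 ≈ 0.207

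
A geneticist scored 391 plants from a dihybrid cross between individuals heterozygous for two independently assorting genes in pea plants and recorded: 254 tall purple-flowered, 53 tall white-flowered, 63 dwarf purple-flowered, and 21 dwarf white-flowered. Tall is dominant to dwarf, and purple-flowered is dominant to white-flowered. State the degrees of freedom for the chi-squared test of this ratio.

A dihybrid F₂ with independent assortment and complete dominance at both loci gives a 9:3:3:1 phenotypic ratio.
A goodness-of-fit test with 4 phenotype classes has df = 4 − 1 = 3.

3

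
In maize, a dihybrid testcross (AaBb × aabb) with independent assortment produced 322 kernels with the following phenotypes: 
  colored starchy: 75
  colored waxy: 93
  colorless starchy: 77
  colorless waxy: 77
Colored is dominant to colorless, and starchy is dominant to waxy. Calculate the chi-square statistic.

2.621

A dihybrid testcross with independent assortment gives a 1:1:1:1 ratio.
Under the 1:1:1:1 hypothesis (Σ ratio = 4, N = 322):
  colored starchy: 322 × 1/4 = 80.5
  colored waxy: 322 × 1/4 = 80.5
  colorless starchy: 322 × 1/4 = 80.5
  colorless waxy: 322 × 1/4 = 80.5
χ² = Σ (O − E)² / E
  colored starchy: (75 − 80.5)² / 80.5 = 0.3758
  colored waxy: (93 − 80.5)² / 80.5 = 1.9410
  colorless starchy: (77 − 80.5)² / 80.5 = 0.1522
  colorless waxy: (77 − 80.5)² / 80.5 = 0.1522
χ² = 0.3758 + 1.9410 + 0.1522 + 0.1522 = 2.6212 ≈ 2.621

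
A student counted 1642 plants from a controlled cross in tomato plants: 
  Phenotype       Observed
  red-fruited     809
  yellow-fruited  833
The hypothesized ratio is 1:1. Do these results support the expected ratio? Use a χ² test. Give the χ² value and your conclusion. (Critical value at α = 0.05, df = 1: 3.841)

0.351; consistent

Expected counts for N = 1642 under a 1:1 ratio (total parts = 2):
  red-fruited: 1642 × 1/2 = 821
  yellow-fruited: 1642 × 1/2 = 821
χ² = Σ (O − E)² / E
  red-fruited: (809 − 821)² / 821 = 0.1754
  yellow-fruited: (833 − 821)² / 821 = 0.1754
χ² = 0.1754 + 0.1754 = 0.3508 ≈ 0.351
Degrees of freedom = 2 − 1 = 1; critical value at α = 0.05 is 3.841.
Since 0.351 < 3.841, we fail to reject the null hypothesis — the data are consistent with the 1:1 ratio.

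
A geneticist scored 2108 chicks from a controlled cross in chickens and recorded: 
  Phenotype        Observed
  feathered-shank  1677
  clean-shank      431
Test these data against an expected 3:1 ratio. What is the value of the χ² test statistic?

23.317

Expected counts for N = 2108 under a 3:1 ratio (total parts = 4):
  feathered-shank: 2108 × 3/4 = 1581
  clean-shank: 2108 × 1/4 = 527
χ² = Σ (O − E)² / E
  feathered-shank: (1677 − 1581)² / 1581 = 5.8292
  clean-shank: (431 − 527)² / 527 = 17.4877
χ² = 5.8292 + 17.4877 = 23.3169 ≈ 23.317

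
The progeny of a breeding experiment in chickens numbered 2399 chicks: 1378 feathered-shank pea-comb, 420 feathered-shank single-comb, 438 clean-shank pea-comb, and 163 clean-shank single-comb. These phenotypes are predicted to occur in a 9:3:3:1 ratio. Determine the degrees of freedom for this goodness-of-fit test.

3

A goodness-of-fit test with 4 phenotype classes has df = 4 − 1 = 3.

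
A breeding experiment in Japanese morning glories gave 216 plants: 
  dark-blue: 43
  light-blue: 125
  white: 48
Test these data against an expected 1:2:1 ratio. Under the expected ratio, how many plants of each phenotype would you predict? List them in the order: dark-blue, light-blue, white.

54, 108, 54

Expected counts for N = 216 under a 1:2:1 ratio (total parts = 4):
  dark-blue: 216 × 1/4 = 54
  light-blue: 216 × 2/4 = 108
  white: 216 × 1/4 = 54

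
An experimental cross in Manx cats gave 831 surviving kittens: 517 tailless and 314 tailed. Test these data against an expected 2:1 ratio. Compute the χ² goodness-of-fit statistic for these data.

The 2:1 ratio has 3 parts, so with N = 831 the expected counts are:
  tailless: 831 × 2/3 = 554
  tailed: 831 × 1/3 = 277
χ² = Σ (O − E)² / E
  tailless: (517 − 554)² / 554 = 2.4711
  tailed: (314 − 277)² / 277 = 4.9422
χ² = 2.4711 + 4.9422 = 7.4133 ≈ 7.413

7.413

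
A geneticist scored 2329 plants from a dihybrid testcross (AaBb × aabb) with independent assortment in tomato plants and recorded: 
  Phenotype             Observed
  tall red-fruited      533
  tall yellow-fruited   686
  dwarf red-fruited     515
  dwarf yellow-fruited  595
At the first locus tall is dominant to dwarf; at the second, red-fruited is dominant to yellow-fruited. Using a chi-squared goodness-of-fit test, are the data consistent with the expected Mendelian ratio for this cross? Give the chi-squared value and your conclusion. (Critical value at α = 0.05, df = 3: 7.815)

A dihybrid testcross with independent assortment gives a 1:1:1:1 ratio.
Expected counts for N = 2329 under a 1:1:1:1 ratio (total parts = 4):
  tall red-fruited: 2329 × 1/4 = 582.25
  tall yellow-fruited: 2329 × 1/4 = 582.25
  dwarf red-fruited: 2329 × 1/4 = 582.25
  dwarf yellow-fruited: 2329 × 1/4 = 582.25
χ² = Σ (O − E)² / E
  tall red-fruited: (533 − 582.25)² / 582.25 = 4.1658
  tall yellow-fruited: (686 − 582.25)² / 582.25 = 18.4870
  dwarf red-fruited: (515 − 582.25)² / 582.25 = 7.7674
  dwarf yellow-fruited: (595 − 582.25)² / 582.25 = 0.2792
χ² = 4.1658 + 18.4870 + 7.7674 + 0.2792 = 30.6994 ≈ 30.699
Degrees of freedom = 4 − 1 = 3; critical value at α = 0.05 is 7.815.
Since 30.699 > 7.815, we reject the null hypothesis — the data do not fit the 1:1:1:1 ratio.

30.699; not consistent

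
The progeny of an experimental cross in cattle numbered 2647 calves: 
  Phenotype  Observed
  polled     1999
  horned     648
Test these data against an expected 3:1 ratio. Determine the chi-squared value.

0.381

The 3:1 ratio has 4 parts, so with N = 2647 the expected counts are:
  polled: 2647 × 3/4 = 1985.25
  horned: 2647 × 1/4 = 661.75
χ² = Σ (O − E)² / E
  polled: (1999 − 1985.25)² / 1985.25 = 0.0952
  horned: (648 − 661.75)² / 661.75 = 0.2857
χ² = 0.0952 + 0.2857 = 0.3809 ≈ 0.381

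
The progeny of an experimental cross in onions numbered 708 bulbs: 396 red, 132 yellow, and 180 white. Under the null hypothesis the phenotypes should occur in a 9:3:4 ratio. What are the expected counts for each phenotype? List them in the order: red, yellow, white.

398.25, 132.75, 177

The 9:3:4 ratio has 16 parts, so with N = 708 the expected counts are:
  red: 708 × 9/16 = 398.25
  yellow: 708 × 3/16 = 132.75
  white: 708 × 4/16 = 177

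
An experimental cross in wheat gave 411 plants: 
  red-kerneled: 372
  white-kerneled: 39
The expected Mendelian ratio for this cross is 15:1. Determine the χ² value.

Under the 15:1 hypothesis (Σ ratio = 16, N = 411):
  red-kerneled: 411 × 15/16 = 385.3125
  white-kerneled: 411 × 1/16 = 25.6875
χ² = Σ (O − E)² / E
  red-kerneled: (372 − 385.3125)² / 385.3125 = 0.4599
  white-kerneled: (39 − 25.6875)² / 25.6875 = 6.8992
χ² = 0.4599 + 6.8992 = 7.3591 ≈ 7.359

7.359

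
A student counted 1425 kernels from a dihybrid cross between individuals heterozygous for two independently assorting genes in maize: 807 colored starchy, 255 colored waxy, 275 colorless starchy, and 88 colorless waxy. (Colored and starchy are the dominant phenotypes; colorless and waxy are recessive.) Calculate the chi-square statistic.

0.834

A dihybrid F₂ with independent assortment and complete dominance at both loci gives a 9:3:3:1 phenotypic ratio.
Under the 9:3:3:1 hypothesis (Σ ratio = 16, N = 1425):
  colored starchy: 1425 × 9/16 = 801.5625
  colored waxy: 1425 × 3/16 = 267.1875
  colorless starchy: 1425 × 3/16 = 267.1875
  colorless waxy: 1425 × 1/16 = 89.0625
χ² = Σ (O − E)² / E
  colored starchy: (807 − 801.5625)² / 801.5625 = 0.0369
  colored waxy: (255 − 267.1875)² / 267.1875 = 0.5559
  colorless starchy: (275 − 267.1875)² / 267.1875 = 0.2284
  colorless waxy: (88 − 89.0625)² / 89.0625 = 0.0127
χ² = 0.0369 + 0.5559 + 0.2284 + 0.0127 = 0.8339 ≈ 0.834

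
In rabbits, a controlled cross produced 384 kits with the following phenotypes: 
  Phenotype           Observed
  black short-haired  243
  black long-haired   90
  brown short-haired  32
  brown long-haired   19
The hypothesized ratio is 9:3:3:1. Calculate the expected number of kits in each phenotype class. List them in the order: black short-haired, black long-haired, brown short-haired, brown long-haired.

The 9:3:3:1 ratio has 16 parts, so with N = 384 the expected counts are:
  black short-haired: 384 × 9/16 = 216
  black long-haired: 384 × 3/16 = 72
  brown short-haired: 384 × 3/16 = 72
  brown long-haired: 384 × 1/16 = 24

216, 72, 72, 24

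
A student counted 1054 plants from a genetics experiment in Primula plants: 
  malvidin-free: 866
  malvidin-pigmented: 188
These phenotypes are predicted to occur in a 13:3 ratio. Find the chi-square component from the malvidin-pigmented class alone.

0.469

Expected counts for N = 1054 under a 13:3 ratio (total parts = 16):
  malvidin-free: 1054 × 13/16 = 856.375
  malvidin-pigmented: 1054 × 3/16 = 197.625
Contribution of malvidin-pigmented: (188 − 197.625)² / 197.625 = 0.4688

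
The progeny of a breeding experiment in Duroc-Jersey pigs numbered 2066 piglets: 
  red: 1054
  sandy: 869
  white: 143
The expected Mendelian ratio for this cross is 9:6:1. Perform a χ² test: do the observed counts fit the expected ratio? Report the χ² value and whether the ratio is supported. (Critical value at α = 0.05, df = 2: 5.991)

23.017; not consistent

Total ratio parts = 16. Expected numbers out of 2066:
  red: 2066 × 9/16 = 1162.125
  sandy: 2066 × 6/16 = 774.75
  white: 2066 × 1/16 = 129.125
χ² = Σ (O − E)² / E
  red: (1054 − 1162.125)² / 1162.125 = 10.0600
  sandy: (869 − 774.75)² / 774.75 = 11.4657
  white: (143 − 129.125)² / 129.125 = 1.4909
χ² = 10.0600 + 11.4657 + 1.4909 = 23.0166 ≈ 23.017
Degrees of freedom = 3 − 1 = 2; critical value at α = 0.05 is 5.991.
Since 23.017 > 5.991, we reject the null hypothesis — the data do not fit the 9:6:1 ratio.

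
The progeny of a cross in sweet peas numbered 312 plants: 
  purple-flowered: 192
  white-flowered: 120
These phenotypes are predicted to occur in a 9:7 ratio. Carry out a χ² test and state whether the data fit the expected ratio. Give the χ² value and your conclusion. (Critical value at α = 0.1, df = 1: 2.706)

3.546; not consistent

Under the 9:7 hypothesis (Σ ratio = 16, N = 312):
  purple-flowered: 312 × 9/16 = 175.5
  white-flowered: 312 × 7/16 = 136.5
χ² = Σ (O − E)² / E
  purple-flowered: (192 − 175.5)² / 175.5 = 1.5513
  white-flowered: (120 − 136.5)² / 136.5 = 1.9945
χ² = 1.5513 + 1.9945 = 3.5458 ≈ 3.546
Degrees of freedom = 2 − 1 = 1; critical value at α = 0.1 is 2.706.
Since 3.546 > 2.706, we reject the null hypothesis — the data do not fit the 9:7 ratio.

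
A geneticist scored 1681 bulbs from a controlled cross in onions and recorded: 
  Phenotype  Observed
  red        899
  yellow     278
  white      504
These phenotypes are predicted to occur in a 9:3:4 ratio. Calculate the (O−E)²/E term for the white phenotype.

Total ratio parts = 16. Expected numbers out of 1681:
  red: 1681 × 9/16 = 945.5625
  yellow: 1681 × 3/16 = 315.1875
  white: 1681 × 4/16 = 420.25
Contribution of white: (504 − 420.25)² / 420.25 = 16.6902

16.690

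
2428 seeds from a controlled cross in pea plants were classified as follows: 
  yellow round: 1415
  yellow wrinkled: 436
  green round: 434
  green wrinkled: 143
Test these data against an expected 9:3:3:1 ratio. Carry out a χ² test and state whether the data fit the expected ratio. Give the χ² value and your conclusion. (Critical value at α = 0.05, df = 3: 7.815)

The 9:3:3:1 ratio has 16 parts, so with N = 2428 the expected counts are:
  yellow round: 2428 × 9/16 = 1365.75
  yellow wrinkled: 2428 × 3/16 = 455.25
  green round: 2428 × 3/16 = 455.25
  green wrinkled: 2428 × 1/16 = 151.75
χ² = Σ (O − E)² / E
  yellow round: (1415 − 1365.75)² / 1365.75 = 1.7760
  yellow wrinkled: (436 − 455.25)² / 455.25 = 0.8140
  green round: (434 − 455.25)² / 455.25 = 0.9919
  green wrinkled: (143 − 151.75)² / 151.75 = 0.5045
χ² = 1.7760 + 0.8140 + 0.9919 + 0.5045 = 4.0864 ≈ 4.086
Degrees of freedom = 4 − 1 = 3; critical value at α = 0.05 is 7.815.
Since 4.086 < 7.815, we fail to reject the null hypothesis — the data are consistent with the 9:3:3:1 ratio.

4.086; consistent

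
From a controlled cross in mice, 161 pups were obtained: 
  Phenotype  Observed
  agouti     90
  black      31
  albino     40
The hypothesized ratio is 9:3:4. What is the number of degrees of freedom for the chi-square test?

A goodness-of-fit test with 3 phenotype classes has df = 3 − 1 = 2.

2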